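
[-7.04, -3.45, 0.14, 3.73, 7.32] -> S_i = -7.04 + 3.59*i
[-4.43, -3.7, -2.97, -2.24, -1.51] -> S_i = -4.43 + 0.73*i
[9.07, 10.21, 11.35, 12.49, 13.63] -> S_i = 9.07 + 1.14*i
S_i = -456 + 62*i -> [-456, -394, -332, -270, -208]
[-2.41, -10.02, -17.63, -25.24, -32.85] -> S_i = -2.41 + -7.61*i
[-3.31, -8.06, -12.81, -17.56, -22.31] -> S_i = -3.31 + -4.75*i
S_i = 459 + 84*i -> [459, 543, 627, 711, 795]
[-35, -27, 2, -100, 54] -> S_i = Random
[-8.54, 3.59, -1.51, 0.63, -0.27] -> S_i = -8.54*(-0.42)^i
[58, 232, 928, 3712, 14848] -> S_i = 58*4^i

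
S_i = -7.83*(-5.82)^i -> [-7.83, 45.57, -265.22, 1543.59, -8983.67]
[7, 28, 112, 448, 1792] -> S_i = 7*4^i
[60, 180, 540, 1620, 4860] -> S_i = 60*3^i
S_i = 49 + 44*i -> [49, 93, 137, 181, 225]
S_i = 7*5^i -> [7, 35, 175, 875, 4375]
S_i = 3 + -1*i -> [3, 2, 1, 0, -1]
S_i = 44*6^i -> [44, 264, 1584, 9504, 57024]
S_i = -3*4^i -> [-3, -12, -48, -192, -768]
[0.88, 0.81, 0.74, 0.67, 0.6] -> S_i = 0.88 + -0.07*i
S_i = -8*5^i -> [-8, -40, -200, -1000, -5000]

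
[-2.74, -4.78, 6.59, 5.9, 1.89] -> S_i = Random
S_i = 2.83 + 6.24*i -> [2.83, 9.07, 15.31, 21.55, 27.79]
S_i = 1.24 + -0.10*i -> [1.24, 1.14, 1.04, 0.94, 0.84]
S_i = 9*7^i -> [9, 63, 441, 3087, 21609]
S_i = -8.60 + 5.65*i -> [-8.6, -2.95, 2.7, 8.35, 14.0]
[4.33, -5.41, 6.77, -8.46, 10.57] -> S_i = 4.33*(-1.25)^i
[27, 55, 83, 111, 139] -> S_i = 27 + 28*i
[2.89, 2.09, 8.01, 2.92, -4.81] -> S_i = Random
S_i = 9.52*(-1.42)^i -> [9.52, -13.52, 19.2, -27.26, 38.71]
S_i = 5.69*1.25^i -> [5.69, 7.11, 8.89, 11.11, 13.89]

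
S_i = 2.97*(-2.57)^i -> [2.97, -7.63, 19.62, -50.41, 129.57]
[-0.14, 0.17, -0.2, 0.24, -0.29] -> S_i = -0.14*(-1.20)^i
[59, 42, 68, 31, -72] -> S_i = Random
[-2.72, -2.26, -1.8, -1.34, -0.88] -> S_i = -2.72 + 0.46*i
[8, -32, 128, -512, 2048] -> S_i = 8*-4^i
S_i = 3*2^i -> [3, 6, 12, 24, 48]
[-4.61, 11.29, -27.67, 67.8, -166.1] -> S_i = -4.61*(-2.45)^i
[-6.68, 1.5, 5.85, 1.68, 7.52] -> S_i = Random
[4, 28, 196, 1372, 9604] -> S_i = 4*7^i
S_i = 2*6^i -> [2, 12, 72, 432, 2592]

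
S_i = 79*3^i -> [79, 237, 711, 2133, 6399]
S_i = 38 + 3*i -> [38, 41, 44, 47, 50]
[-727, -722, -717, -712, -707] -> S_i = -727 + 5*i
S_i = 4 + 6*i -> [4, 10, 16, 22, 28]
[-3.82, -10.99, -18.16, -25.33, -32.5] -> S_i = -3.82 + -7.17*i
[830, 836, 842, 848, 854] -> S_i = 830 + 6*i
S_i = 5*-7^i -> [5, -35, 245, -1715, 12005]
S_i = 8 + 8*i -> [8, 16, 24, 32, 40]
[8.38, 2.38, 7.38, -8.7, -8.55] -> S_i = Random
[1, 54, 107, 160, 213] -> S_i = 1 + 53*i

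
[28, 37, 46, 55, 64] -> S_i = 28 + 9*i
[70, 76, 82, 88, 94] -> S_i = 70 + 6*i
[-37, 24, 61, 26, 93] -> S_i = Random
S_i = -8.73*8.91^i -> [-8.73, -77.78, -693.06, -6175.15, -55020.57]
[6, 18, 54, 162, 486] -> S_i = 6*3^i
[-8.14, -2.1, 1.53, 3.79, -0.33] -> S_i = Random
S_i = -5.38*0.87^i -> [-5.38, -4.68, -4.07, -3.54, -3.08]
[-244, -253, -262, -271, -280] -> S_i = -244 + -9*i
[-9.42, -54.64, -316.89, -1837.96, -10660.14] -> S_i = -9.42*5.80^i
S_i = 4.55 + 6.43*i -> [4.55, 10.98, 17.41, 23.84, 30.27]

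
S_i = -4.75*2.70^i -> [-4.75, -12.82, -34.63, -93.49, -252.43]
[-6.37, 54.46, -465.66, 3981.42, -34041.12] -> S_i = -6.37*(-8.55)^i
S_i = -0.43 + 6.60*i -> [-0.43, 6.17, 12.77, 19.37, 25.97]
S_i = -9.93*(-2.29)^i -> [-9.93, 22.74, -52.07, 119.25, -273.08]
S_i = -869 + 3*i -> [-869, -866, -863, -860, -857]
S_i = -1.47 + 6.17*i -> [-1.47, 4.7, 10.87, 17.04, 23.21]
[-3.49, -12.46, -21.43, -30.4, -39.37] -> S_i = -3.49 + -8.97*i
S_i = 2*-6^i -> [2, -12, 72, -432, 2592]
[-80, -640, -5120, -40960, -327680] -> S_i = -80*8^i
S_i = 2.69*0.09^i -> [2.69, 0.24, 0.02, 0.0, 0.0]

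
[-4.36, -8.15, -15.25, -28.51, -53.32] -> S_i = -4.36*1.87^i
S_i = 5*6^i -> [5, 30, 180, 1080, 6480]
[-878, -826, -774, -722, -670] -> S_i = -878 + 52*i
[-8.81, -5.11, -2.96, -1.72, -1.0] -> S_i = -8.81*0.58^i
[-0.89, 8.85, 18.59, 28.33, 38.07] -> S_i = -0.89 + 9.74*i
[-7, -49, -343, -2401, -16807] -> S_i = -7*7^i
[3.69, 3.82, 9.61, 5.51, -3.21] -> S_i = Random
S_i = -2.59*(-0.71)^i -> [-2.59, 1.84, -1.31, 0.93, -0.66]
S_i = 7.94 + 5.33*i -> [7.94, 13.27, 18.6, 23.93, 29.26]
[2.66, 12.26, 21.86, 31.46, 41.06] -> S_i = 2.66 + 9.60*i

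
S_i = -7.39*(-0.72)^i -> [-7.39, 5.32, -3.83, 2.76, -1.99]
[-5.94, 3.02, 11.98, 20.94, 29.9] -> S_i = -5.94 + 8.96*i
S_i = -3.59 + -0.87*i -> [-3.59, -4.46, -5.33, -6.2, -7.07]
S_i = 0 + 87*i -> [0, 87, 174, 261, 348]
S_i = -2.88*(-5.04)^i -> [-2.88, 14.52, -73.16, 368.71, -1858.29]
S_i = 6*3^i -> [6, 18, 54, 162, 486]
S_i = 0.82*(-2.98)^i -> [0.82, -2.44, 7.28, -21.7, 64.67]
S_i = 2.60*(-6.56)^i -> [2.6, -17.06, 111.89, -733.98, 4814.92]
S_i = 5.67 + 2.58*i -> [5.67, 8.25, 10.83, 13.41, 15.99]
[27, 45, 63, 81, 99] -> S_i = 27 + 18*i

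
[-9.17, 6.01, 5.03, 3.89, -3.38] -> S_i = Random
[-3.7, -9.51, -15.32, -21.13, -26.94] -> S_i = -3.70 + -5.81*i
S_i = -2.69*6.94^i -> [-2.69, -18.67, -129.56, -899.15, -6240.08]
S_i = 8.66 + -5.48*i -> [8.66, 3.18, -2.3, -7.78, -13.26]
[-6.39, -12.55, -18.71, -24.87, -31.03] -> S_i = -6.39 + -6.16*i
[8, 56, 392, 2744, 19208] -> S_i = 8*7^i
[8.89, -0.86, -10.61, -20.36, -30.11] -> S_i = 8.89 + -9.75*i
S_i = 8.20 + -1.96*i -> [8.2, 6.24, 4.28, 2.32, 0.36]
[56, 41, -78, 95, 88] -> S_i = Random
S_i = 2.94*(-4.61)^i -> [2.94, -13.55, 62.48, -288.04, 1327.86]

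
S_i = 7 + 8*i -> [7, 15, 23, 31, 39]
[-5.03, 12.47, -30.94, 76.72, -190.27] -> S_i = -5.03*(-2.48)^i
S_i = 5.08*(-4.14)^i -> [5.08, -21.03, 87.07, -360.47, 1492.33]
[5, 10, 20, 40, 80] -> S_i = 5*2^i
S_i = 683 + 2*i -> [683, 685, 687, 689, 691]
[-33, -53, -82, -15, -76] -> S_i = Random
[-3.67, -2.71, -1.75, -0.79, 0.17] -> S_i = -3.67 + 0.96*i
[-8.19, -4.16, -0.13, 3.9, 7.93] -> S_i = -8.19 + 4.03*i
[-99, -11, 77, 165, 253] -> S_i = -99 + 88*i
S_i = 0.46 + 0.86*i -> [0.46, 1.32, 2.18, 3.04, 3.9]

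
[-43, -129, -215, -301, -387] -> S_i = -43 + -86*i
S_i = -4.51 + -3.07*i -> [-4.51, -7.58, -10.65, -13.72, -16.79]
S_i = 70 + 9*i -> [70, 79, 88, 97, 106]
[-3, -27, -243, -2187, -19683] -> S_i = -3*9^i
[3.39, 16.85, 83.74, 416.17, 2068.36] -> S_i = 3.39*4.97^i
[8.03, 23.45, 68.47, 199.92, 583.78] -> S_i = 8.03*2.92^i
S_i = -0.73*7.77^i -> [-0.73, -5.67, -44.07, -342.44, -2660.77]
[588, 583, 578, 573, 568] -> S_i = 588 + -5*i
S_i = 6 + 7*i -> [6, 13, 20, 27, 34]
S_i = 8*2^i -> [8, 16, 32, 64, 128]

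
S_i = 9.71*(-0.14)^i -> [9.71, -1.36, 0.19, -0.03, 0.0]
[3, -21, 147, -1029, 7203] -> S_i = 3*-7^i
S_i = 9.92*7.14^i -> [9.92, 70.83, 505.72, 3610.82, 25781.28]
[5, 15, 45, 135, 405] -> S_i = 5*3^i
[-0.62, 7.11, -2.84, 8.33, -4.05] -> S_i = Random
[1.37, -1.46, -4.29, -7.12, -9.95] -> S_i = 1.37 + -2.83*i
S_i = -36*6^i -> [-36, -216, -1296, -7776, -46656]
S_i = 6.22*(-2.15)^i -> [6.22, -13.37, 28.75, -61.82, 132.91]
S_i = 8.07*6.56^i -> [8.07, 52.94, 347.28, 2278.16, 14944.76]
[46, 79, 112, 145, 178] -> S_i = 46 + 33*i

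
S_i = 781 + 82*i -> [781, 863, 945, 1027, 1109]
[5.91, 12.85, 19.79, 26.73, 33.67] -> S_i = 5.91 + 6.94*i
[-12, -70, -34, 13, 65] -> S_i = Random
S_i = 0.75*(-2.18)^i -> [0.75, -1.64, 3.56, -7.77, 16.94]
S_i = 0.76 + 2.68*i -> [0.76, 3.44, 6.12, 8.8, 11.48]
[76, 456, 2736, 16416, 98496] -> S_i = 76*6^i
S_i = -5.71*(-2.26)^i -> [-5.71, 12.9, -29.16, 65.91, -148.96]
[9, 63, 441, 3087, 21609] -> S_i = 9*7^i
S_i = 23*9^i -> [23, 207, 1863, 16767, 150903]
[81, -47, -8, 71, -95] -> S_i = Random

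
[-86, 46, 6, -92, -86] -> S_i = Random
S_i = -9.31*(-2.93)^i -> [-9.31, 27.28, -79.93, 234.18, -686.15]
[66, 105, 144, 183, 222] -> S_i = 66 + 39*i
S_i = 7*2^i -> [7, 14, 28, 56, 112]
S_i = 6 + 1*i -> [6, 7, 8, 9, 10]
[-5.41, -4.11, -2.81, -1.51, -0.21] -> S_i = -5.41 + 1.30*i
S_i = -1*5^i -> [-1, -5, -25, -125, -625]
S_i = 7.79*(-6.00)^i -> [7.79, -46.74, 280.44, -1682.64, 10095.84]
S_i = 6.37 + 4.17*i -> [6.37, 10.54, 14.71, 18.88, 23.05]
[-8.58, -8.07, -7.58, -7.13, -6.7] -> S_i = -8.58*0.94^i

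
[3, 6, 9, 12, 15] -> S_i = 3 + 3*i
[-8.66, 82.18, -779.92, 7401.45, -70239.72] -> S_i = -8.66*(-9.49)^i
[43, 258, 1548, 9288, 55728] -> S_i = 43*6^i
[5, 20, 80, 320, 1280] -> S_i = 5*4^i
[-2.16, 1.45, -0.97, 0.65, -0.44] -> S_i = -2.16*(-0.67)^i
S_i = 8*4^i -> [8, 32, 128, 512, 2048]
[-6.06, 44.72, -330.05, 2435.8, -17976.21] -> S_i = -6.06*(-7.38)^i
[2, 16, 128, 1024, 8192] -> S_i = 2*8^i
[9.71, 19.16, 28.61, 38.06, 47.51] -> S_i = 9.71 + 9.45*i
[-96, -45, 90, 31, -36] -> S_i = Random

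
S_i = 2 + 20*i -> [2, 22, 42, 62, 82]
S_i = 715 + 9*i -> [715, 724, 733, 742, 751]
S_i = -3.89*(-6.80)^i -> [-3.89, 26.45, -179.87, 1223.14, -8317.36]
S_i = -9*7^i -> [-9, -63, -441, -3087, -21609]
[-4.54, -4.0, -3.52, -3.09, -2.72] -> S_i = -4.54*0.88^i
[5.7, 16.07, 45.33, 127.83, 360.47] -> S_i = 5.70*2.82^i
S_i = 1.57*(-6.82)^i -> [1.57, -10.71, 73.02, -498.03, 3396.54]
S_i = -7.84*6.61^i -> [-7.84, -51.82, -342.55, -2264.23, -14966.56]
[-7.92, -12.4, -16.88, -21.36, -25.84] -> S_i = -7.92 + -4.48*i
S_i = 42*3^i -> [42, 126, 378, 1134, 3402]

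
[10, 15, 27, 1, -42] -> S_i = Random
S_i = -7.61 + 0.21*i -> [-7.61, -7.4, -7.19, -6.98, -6.77]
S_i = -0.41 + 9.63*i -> [-0.41, 9.22, 18.85, 28.48, 38.11]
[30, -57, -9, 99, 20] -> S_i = Random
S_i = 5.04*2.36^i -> [5.04, 11.89, 28.07, 66.25, 156.34]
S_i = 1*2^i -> [1, 2, 4, 8, 16]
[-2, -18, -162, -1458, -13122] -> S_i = -2*9^i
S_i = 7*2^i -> [7, 14, 28, 56, 112]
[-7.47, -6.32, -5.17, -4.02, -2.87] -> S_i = -7.47 + 1.15*i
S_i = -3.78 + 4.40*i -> [-3.78, 0.62, 5.02, 9.42, 13.82]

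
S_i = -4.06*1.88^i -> [-4.06, -7.63, -14.35, -26.98, -50.72]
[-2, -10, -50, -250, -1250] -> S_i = -2*5^i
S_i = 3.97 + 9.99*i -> [3.97, 13.96, 23.95, 33.94, 43.93]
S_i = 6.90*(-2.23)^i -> [6.9, -15.39, 34.31, -76.52, 170.64]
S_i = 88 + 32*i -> [88, 120, 152, 184, 216]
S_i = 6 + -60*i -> [6, -54, -114, -174, -234]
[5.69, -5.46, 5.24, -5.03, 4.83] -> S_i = 5.69*(-0.96)^i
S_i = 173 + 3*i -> [173, 176, 179, 182, 185]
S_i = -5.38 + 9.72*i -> [-5.38, 4.34, 14.06, 23.78, 33.5]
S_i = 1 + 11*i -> [1, 12, 23, 34, 45]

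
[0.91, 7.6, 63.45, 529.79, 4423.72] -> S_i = 0.91*8.35^i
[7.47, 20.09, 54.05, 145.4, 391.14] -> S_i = 7.47*2.69^i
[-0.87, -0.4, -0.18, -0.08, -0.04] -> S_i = -0.87*0.46^i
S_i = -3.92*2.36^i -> [-3.92, -9.25, -21.83, -51.53, -121.6]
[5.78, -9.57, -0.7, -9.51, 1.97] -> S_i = Random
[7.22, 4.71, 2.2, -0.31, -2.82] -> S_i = 7.22 + -2.51*i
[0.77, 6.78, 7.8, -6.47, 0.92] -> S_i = Random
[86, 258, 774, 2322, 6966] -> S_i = 86*3^i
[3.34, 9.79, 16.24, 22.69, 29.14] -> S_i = 3.34 + 6.45*i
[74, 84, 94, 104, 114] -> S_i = 74 + 10*i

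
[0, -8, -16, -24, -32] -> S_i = 0 + -8*i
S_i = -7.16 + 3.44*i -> [-7.16, -3.72, -0.28, 3.16, 6.6]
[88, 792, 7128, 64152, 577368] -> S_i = 88*9^i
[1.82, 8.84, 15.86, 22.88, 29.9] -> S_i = 1.82 + 7.02*i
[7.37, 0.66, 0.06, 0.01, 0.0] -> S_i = 7.37*0.09^i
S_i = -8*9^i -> [-8, -72, -648, -5832, -52488]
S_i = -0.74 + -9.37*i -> [-0.74, -10.11, -19.48, -28.85, -38.22]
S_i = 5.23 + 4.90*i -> [5.23, 10.13, 15.03, 19.93, 24.83]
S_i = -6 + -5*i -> [-6, -11, -16, -21, -26]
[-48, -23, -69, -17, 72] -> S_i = Random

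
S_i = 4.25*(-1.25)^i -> [4.25, -5.31, 6.64, -8.3, 10.38]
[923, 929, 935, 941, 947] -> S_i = 923 + 6*i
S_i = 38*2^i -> [38, 76, 152, 304, 608]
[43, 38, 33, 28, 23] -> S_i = 43 + -5*i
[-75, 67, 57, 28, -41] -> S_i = Random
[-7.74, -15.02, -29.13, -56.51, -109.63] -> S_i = -7.74*1.94^i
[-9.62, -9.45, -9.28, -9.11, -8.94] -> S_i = -9.62 + 0.17*i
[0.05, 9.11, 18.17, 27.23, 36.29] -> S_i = 0.05 + 9.06*i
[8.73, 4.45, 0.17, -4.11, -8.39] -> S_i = 8.73 + -4.28*i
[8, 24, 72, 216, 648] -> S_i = 8*3^i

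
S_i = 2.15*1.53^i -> [2.15, 3.29, 5.03, 7.7, 11.78]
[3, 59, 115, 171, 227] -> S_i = 3 + 56*i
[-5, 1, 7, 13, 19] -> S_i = -5 + 6*i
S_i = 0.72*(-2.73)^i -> [0.72, -1.97, 5.37, -14.65, 39.99]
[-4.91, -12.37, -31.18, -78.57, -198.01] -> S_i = -4.91*2.52^i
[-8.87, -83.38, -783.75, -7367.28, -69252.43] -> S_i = -8.87*9.40^i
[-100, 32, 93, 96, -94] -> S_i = Random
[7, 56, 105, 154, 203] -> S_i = 7 + 49*i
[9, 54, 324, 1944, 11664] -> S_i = 9*6^i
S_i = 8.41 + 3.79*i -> [8.41, 12.2, 15.99, 19.78, 23.57]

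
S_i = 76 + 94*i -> [76, 170, 264, 358, 452]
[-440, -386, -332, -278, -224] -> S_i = -440 + 54*i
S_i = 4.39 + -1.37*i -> [4.39, 3.02, 1.65, 0.28, -1.09]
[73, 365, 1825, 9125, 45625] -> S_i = 73*5^i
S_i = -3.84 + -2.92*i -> [-3.84, -6.76, -9.68, -12.6, -15.52]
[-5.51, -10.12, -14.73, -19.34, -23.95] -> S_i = -5.51 + -4.61*i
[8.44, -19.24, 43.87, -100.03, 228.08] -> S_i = 8.44*(-2.28)^i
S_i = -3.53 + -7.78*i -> [-3.53, -11.31, -19.09, -26.87, -34.65]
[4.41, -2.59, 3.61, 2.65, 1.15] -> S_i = Random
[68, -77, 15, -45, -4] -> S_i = Random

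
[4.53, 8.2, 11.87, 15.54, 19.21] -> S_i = 4.53 + 3.67*i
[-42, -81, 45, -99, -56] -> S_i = Random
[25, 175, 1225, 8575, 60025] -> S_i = 25*7^i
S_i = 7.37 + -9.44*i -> [7.37, -2.07, -11.51, -20.95, -30.39]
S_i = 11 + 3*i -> [11, 14, 17, 20, 23]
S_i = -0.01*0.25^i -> [-0.01, -0.0, -0.0, -0.0, -0.0]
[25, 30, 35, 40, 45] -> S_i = 25 + 5*i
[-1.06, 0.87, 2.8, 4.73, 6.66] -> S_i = -1.06 + 1.93*i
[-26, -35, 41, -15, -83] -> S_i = Random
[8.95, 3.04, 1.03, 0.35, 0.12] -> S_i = 8.95*0.34^i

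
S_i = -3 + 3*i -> [-3, 0, 3, 6, 9]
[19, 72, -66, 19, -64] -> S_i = Random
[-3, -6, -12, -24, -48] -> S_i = -3*2^i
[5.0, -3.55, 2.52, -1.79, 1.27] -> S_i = 5.00*(-0.71)^i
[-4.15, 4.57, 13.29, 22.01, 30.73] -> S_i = -4.15 + 8.72*i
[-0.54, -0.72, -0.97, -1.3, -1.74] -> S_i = -0.54*1.34^i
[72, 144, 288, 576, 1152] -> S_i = 72*2^i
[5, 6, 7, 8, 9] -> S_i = 5 + 1*i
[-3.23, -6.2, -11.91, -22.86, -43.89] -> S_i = -3.23*1.92^i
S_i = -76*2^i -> [-76, -152, -304, -608, -1216]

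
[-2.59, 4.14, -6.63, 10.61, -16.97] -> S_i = -2.59*(-1.60)^i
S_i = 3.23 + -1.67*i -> [3.23, 1.56, -0.11, -1.78, -3.45]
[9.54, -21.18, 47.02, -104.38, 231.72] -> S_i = 9.54*(-2.22)^i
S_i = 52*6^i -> [52, 312, 1872, 11232, 67392]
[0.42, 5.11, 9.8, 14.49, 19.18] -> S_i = 0.42 + 4.69*i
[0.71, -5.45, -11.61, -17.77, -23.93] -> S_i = 0.71 + -6.16*i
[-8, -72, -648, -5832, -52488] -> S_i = -8*9^i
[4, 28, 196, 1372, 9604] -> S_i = 4*7^i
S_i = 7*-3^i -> [7, -21, 63, -189, 567]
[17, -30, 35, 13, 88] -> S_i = Random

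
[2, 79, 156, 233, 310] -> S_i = 2 + 77*i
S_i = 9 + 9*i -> [9, 18, 27, 36, 45]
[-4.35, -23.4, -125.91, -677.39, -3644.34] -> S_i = -4.35*5.38^i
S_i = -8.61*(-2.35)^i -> [-8.61, 20.23, -47.55, 111.74, -262.59]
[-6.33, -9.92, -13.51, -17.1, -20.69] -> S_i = -6.33 + -3.59*i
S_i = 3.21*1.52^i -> [3.21, 4.88, 7.42, 11.27, 17.13]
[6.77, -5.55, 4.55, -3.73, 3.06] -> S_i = 6.77*(-0.82)^i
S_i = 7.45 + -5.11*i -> [7.45, 2.34, -2.77, -7.88, -12.99]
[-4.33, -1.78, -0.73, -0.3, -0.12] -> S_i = -4.33*0.41^i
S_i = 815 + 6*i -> [815, 821, 827, 833, 839]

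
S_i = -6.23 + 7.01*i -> [-6.23, 0.78, 7.79, 14.8, 21.81]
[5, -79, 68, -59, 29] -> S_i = Random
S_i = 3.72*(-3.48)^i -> [3.72, -12.95, 45.05, -156.78, 545.58]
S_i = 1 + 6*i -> [1, 7, 13, 19, 25]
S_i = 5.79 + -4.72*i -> [5.79, 1.07, -3.65, -8.37, -13.09]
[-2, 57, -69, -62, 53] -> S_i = Random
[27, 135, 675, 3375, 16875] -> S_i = 27*5^i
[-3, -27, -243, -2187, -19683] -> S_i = -3*9^i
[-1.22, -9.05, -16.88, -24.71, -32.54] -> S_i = -1.22 + -7.83*i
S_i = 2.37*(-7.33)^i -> [2.37, -17.37, 127.34, -933.38, 6841.7]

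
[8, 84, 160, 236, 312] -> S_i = 8 + 76*i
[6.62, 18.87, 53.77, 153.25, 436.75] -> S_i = 6.62*2.85^i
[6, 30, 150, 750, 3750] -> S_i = 6*5^i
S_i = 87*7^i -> [87, 609, 4263, 29841, 208887]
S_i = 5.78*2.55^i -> [5.78, 14.74, 37.58, 95.84, 244.39]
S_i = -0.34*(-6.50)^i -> [-0.34, 2.21, -14.36, 93.37, -606.92]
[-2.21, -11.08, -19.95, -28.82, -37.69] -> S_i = -2.21 + -8.87*i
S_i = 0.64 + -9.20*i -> [0.64, -8.56, -17.76, -26.96, -36.16]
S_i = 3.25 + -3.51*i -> [3.25, -0.26, -3.77, -7.28, -10.79]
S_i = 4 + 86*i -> [4, 90, 176, 262, 348]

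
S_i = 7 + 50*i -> [7, 57, 107, 157, 207]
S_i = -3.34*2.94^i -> [-3.34, -9.82, -28.87, -84.88, -249.54]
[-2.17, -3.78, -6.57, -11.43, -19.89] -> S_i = -2.17*1.74^i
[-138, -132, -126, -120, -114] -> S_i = -138 + 6*i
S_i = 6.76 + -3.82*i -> [6.76, 2.94, -0.88, -4.7, -8.52]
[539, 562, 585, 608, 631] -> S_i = 539 + 23*i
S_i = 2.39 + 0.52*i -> [2.39, 2.91, 3.43, 3.95, 4.47]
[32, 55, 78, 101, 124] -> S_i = 32 + 23*i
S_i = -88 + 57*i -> [-88, -31, 26, 83, 140]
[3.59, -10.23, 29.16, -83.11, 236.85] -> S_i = 3.59*(-2.85)^i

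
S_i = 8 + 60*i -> [8, 68, 128, 188, 248]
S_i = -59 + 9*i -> [-59, -50, -41, -32, -23]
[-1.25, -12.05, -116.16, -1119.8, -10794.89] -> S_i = -1.25*9.64^i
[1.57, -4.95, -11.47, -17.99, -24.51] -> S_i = 1.57 + -6.52*i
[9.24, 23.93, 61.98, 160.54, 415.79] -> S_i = 9.24*2.59^i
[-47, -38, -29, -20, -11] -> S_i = -47 + 9*i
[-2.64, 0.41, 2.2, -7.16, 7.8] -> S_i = Random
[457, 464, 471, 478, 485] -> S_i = 457 + 7*i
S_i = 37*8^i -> [37, 296, 2368, 18944, 151552]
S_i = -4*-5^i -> [-4, 20, -100, 500, -2500]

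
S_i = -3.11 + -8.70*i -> [-3.11, -11.81, -20.51, -29.21, -37.91]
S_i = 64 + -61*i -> [64, 3, -58, -119, -180]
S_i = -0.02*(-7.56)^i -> [-0.02, 0.15, -1.14, 8.64, -65.33]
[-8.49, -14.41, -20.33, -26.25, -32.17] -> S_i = -8.49 + -5.92*i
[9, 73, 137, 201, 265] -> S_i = 9 + 64*i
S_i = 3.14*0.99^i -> [3.14, 3.11, 3.08, 3.05, 3.02]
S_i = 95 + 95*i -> [95, 190, 285, 380, 475]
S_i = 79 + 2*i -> [79, 81, 83, 85, 87]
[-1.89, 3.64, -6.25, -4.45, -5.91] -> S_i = Random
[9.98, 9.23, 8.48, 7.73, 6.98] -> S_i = 9.98 + -0.75*i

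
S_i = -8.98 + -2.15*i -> [-8.98, -11.13, -13.28, -15.43, -17.58]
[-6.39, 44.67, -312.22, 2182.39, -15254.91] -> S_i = -6.39*(-6.99)^i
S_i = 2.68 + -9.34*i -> [2.68, -6.66, -16.0, -25.34, -34.68]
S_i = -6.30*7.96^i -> [-6.3, -50.15, -399.18, -3177.46, -25292.56]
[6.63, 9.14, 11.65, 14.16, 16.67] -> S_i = 6.63 + 2.51*i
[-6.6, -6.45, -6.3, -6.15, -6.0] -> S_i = -6.60 + 0.15*i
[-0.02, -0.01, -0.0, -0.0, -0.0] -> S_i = -0.02*0.32^i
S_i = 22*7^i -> [22, 154, 1078, 7546, 52822]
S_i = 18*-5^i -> [18, -90, 450, -2250, 11250]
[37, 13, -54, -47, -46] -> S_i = Random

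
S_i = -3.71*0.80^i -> [-3.71, -2.97, -2.37, -1.9, -1.52]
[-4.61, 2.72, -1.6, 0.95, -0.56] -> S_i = -4.61*(-0.59)^i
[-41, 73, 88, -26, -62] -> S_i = Random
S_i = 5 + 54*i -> [5, 59, 113, 167, 221]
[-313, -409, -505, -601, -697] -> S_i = -313 + -96*i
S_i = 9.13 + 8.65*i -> [9.13, 17.78, 26.43, 35.08, 43.73]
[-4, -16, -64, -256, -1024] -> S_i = -4*4^i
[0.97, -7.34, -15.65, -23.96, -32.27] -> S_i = 0.97 + -8.31*i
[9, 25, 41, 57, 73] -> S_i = 9 + 16*i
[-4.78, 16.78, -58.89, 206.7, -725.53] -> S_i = -4.78*(-3.51)^i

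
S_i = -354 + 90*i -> [-354, -264, -174, -84, 6]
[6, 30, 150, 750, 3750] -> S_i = 6*5^i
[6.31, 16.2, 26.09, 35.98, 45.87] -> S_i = 6.31 + 9.89*i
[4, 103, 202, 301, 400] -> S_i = 4 + 99*i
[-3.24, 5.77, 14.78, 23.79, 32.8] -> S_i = -3.24 + 9.01*i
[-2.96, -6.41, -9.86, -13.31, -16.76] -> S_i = -2.96 + -3.45*i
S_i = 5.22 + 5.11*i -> [5.22, 10.33, 15.44, 20.55, 25.66]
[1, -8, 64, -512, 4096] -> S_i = 1*-8^i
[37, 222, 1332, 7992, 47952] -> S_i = 37*6^i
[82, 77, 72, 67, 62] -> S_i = 82 + -5*i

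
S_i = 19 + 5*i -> [19, 24, 29, 34, 39]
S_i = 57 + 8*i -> [57, 65, 73, 81, 89]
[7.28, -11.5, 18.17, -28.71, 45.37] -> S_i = 7.28*(-1.58)^i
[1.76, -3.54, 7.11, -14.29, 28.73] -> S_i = 1.76*(-2.01)^i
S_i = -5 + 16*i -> [-5, 11, 27, 43, 59]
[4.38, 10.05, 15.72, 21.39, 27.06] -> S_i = 4.38 + 5.67*i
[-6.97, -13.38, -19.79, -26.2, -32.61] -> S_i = -6.97 + -6.41*i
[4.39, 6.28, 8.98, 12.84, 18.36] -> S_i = 4.39*1.43^i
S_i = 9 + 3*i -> [9, 12, 15, 18, 21]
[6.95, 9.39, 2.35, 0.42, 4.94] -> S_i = Random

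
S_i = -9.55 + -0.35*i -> [-9.55, -9.9, -10.25, -10.6, -10.95]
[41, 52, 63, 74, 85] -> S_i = 41 + 11*i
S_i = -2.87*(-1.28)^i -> [-2.87, 3.67, -4.7, 6.02, -7.7]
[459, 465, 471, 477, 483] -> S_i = 459 + 6*i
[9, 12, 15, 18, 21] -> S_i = 9 + 3*i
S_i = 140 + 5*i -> [140, 145, 150, 155, 160]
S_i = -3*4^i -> [-3, -12, -48, -192, -768]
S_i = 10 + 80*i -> [10, 90, 170, 250, 330]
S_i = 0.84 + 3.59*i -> [0.84, 4.43, 8.02, 11.61, 15.2]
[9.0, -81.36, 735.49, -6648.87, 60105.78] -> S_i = 9.00*(-9.04)^i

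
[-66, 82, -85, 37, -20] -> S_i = Random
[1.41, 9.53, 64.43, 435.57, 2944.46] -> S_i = 1.41*6.76^i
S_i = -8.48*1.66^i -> [-8.48, -14.08, -23.37, -38.79, -64.39]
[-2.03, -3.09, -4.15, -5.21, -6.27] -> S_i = -2.03 + -1.06*i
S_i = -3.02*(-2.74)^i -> [-3.02, 8.27, -22.67, 62.12, -170.22]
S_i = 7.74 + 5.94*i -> [7.74, 13.68, 19.62, 25.56, 31.5]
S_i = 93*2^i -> [93, 186, 372, 744, 1488]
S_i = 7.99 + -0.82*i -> [7.99, 7.17, 6.35, 5.53, 4.71]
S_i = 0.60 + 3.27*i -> [0.6, 3.87, 7.14, 10.41, 13.68]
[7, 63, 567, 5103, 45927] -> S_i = 7*9^i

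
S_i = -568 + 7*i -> [-568, -561, -554, -547, -540]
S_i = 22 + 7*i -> [22, 29, 36, 43, 50]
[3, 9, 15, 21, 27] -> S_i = 3 + 6*i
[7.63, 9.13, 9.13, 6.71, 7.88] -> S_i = Random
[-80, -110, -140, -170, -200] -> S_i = -80 + -30*i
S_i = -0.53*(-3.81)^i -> [-0.53, 2.02, -7.69, 29.31, -111.68]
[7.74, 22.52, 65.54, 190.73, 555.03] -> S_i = 7.74*2.91^i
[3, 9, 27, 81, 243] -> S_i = 3*3^i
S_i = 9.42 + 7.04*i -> [9.42, 16.46, 23.5, 30.54, 37.58]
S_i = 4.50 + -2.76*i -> [4.5, 1.74, -1.02, -3.78, -6.54]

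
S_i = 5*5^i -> [5, 25, 125, 625, 3125]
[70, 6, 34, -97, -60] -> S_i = Random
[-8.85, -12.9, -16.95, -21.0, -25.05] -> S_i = -8.85 + -4.05*i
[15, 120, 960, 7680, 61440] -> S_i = 15*8^i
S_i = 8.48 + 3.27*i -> [8.48, 11.75, 15.02, 18.29, 21.56]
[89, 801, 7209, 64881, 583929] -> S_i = 89*9^i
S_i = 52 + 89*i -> [52, 141, 230, 319, 408]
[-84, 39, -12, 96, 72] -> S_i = Random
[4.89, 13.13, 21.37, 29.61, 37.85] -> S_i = 4.89 + 8.24*i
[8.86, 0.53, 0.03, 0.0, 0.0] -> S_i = 8.86*0.06^i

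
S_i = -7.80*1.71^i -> [-7.8, -13.34, -22.81, -39.0, -66.69]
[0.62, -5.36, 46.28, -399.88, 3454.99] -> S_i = 0.62*(-8.64)^i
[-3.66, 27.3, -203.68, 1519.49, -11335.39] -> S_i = -3.66*(-7.46)^i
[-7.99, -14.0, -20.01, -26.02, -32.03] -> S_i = -7.99 + -6.01*i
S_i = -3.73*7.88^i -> [-3.73, -29.39, -231.61, -1825.1, -14381.82]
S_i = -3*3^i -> [-3, -9, -27, -81, -243]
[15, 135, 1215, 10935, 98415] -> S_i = 15*9^i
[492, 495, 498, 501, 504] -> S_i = 492 + 3*i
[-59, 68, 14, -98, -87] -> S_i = Random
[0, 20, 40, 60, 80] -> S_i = 0 + 20*i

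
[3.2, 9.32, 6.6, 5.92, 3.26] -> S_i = Random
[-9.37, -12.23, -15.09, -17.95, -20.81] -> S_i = -9.37 + -2.86*i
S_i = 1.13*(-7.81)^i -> [1.13, -8.83, 68.93, -538.31, 4204.19]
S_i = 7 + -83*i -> [7, -76, -159, -242, -325]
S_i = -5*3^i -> [-5, -15, -45, -135, -405]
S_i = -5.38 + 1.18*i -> [-5.38, -4.2, -3.02, -1.84, -0.66]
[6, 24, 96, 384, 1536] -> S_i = 6*4^i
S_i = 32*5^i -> [32, 160, 800, 4000, 20000]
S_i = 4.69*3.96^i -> [4.69, 18.57, 73.55, 291.24, 1153.33]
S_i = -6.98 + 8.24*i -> [-6.98, 1.26, 9.5, 17.74, 25.98]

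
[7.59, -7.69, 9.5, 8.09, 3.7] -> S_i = Random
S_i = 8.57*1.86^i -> [8.57, 15.94, 29.65, 55.15, 102.57]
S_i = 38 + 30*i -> [38, 68, 98, 128, 158]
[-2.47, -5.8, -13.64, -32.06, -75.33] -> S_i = -2.47*2.35^i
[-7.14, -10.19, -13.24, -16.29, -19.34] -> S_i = -7.14 + -3.05*i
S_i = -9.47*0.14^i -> [-9.47, -1.33, -0.19, -0.03, -0.0]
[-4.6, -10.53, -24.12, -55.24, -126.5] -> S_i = -4.60*2.29^i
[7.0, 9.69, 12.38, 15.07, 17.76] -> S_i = 7.00 + 2.69*i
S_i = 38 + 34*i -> [38, 72, 106, 140, 174]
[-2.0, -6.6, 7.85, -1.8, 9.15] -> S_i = Random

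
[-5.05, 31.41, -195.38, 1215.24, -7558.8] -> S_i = -5.05*(-6.22)^i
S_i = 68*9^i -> [68, 612, 5508, 49572, 446148]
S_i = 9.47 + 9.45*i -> [9.47, 18.92, 28.37, 37.82, 47.27]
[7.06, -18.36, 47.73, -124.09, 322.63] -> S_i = 7.06*(-2.60)^i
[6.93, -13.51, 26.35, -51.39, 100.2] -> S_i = 6.93*(-1.95)^i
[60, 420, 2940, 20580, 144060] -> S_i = 60*7^i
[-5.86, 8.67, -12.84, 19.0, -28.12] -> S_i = -5.86*(-1.48)^i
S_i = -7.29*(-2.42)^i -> [-7.29, 17.64, -42.69, 103.32, -250.03]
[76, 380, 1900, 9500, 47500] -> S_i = 76*5^i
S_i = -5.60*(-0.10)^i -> [-5.6, 0.56, -0.06, 0.01, -0.0]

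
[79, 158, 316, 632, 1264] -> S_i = 79*2^i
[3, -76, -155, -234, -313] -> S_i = 3 + -79*i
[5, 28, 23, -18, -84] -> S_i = Random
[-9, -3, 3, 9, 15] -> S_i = -9 + 6*i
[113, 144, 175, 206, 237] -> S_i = 113 + 31*i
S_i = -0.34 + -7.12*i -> [-0.34, -7.46, -14.58, -21.7, -28.82]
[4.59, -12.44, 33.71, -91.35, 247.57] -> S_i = 4.59*(-2.71)^i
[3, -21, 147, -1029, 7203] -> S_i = 3*-7^i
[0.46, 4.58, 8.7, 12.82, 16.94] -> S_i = 0.46 + 4.12*i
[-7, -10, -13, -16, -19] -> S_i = -7 + -3*i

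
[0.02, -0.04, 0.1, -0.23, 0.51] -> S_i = 0.02*(-2.25)^i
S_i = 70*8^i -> [70, 560, 4480, 35840, 286720]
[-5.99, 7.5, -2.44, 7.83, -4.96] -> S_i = Random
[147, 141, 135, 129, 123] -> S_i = 147 + -6*i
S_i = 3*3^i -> [3, 9, 27, 81, 243]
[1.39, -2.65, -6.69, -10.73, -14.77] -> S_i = 1.39 + -4.04*i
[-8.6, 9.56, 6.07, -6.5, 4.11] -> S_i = Random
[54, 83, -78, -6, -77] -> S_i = Random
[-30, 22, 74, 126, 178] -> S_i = -30 + 52*i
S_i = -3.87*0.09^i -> [-3.87, -0.35, -0.03, -0.0, -0.0]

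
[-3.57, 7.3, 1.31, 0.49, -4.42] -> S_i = Random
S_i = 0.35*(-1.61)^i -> [0.35, -0.56, 0.91, -1.46, 2.35]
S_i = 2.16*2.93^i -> [2.16, 6.33, 18.54, 54.33, 159.19]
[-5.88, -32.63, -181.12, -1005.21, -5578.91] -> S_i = -5.88*5.55^i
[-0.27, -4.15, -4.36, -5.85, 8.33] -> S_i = Random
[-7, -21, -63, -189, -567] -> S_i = -7*3^i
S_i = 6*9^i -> [6, 54, 486, 4374, 39366]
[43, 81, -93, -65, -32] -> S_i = Random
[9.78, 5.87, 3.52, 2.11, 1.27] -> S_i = 9.78*0.60^i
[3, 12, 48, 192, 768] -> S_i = 3*4^i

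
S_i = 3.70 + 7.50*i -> [3.7, 11.2, 18.7, 26.2, 33.7]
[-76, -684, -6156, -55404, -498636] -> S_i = -76*9^i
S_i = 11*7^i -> [11, 77, 539, 3773, 26411]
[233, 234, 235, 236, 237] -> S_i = 233 + 1*i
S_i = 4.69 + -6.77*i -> [4.69, -2.08, -8.85, -15.62, -22.39]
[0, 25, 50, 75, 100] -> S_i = 0 + 25*i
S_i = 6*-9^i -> [6, -54, 486, -4374, 39366]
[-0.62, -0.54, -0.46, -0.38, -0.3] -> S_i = -0.62 + 0.08*i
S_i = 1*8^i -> [1, 8, 64, 512, 4096]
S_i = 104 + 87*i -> [104, 191, 278, 365, 452]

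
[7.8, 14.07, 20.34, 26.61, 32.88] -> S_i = 7.80 + 6.27*i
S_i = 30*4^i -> [30, 120, 480, 1920, 7680]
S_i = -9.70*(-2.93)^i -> [-9.7, 28.42, -83.27, 243.99, -714.89]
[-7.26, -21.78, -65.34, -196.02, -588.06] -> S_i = -7.26*3.00^i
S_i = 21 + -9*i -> [21, 12, 3, -6, -15]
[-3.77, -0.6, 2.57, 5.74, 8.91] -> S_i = -3.77 + 3.17*i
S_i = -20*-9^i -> [-20, 180, -1620, 14580, -131220]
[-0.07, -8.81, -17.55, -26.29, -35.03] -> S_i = -0.07 + -8.74*i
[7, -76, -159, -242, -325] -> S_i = 7 + -83*i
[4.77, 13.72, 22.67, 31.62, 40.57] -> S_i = 4.77 + 8.95*i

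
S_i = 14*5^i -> [14, 70, 350, 1750, 8750]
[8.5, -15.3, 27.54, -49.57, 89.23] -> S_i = 8.50*(-1.80)^i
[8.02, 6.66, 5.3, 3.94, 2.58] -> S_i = 8.02 + -1.36*i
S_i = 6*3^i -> [6, 18, 54, 162, 486]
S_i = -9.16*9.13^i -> [-9.16, -83.63, -763.55, -6971.2, -63647.09]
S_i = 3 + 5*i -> [3, 8, 13, 18, 23]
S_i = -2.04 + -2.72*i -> [-2.04, -4.76, -7.48, -10.2, -12.92]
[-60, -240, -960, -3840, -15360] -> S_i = -60*4^i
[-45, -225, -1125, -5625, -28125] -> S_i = -45*5^i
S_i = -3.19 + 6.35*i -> [-3.19, 3.16, 9.51, 15.86, 22.21]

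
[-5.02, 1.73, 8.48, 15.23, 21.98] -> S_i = -5.02 + 6.75*i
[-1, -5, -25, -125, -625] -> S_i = -1*5^i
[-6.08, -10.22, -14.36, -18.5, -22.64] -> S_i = -6.08 + -4.14*i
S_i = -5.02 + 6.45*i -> [-5.02, 1.43, 7.88, 14.33, 20.78]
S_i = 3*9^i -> [3, 27, 243, 2187, 19683]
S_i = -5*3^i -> [-5, -15, -45, -135, -405]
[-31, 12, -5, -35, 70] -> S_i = Random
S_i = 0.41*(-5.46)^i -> [0.41, -2.24, 12.22, -66.74, 364.38]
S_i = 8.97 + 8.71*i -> [8.97, 17.68, 26.39, 35.1, 43.81]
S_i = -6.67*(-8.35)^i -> [-6.67, 55.69, -465.05, 3883.16, -32424.38]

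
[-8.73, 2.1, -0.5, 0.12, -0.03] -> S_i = -8.73*(-0.24)^i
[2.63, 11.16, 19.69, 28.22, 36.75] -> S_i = 2.63 + 8.53*i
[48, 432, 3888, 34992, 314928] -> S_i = 48*9^i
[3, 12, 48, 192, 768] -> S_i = 3*4^i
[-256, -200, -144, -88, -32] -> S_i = -256 + 56*i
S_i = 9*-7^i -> [9, -63, 441, -3087, 21609]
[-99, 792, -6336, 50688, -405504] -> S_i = -99*-8^i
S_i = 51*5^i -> [51, 255, 1275, 6375, 31875]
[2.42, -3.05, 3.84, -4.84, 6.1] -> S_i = 2.42*(-1.26)^i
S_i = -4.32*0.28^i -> [-4.32, -1.21, -0.34, -0.09, -0.03]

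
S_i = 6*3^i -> [6, 18, 54, 162, 486]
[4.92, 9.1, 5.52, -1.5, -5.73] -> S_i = Random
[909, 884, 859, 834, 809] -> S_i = 909 + -25*i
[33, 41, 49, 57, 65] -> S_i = 33 + 8*i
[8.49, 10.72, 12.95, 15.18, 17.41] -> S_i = 8.49 + 2.23*i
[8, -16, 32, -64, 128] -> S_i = 8*-2^i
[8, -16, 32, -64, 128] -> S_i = 8*-2^i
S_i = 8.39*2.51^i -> [8.39, 21.06, 52.86, 132.67, 333.01]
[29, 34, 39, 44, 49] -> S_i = 29 + 5*i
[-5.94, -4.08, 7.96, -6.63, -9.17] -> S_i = Random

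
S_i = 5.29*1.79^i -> [5.29, 9.47, 16.95, 30.34, 54.31]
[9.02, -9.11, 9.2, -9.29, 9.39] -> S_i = 9.02*(-1.01)^i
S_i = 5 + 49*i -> [5, 54, 103, 152, 201]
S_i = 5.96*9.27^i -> [5.96, 55.25, 512.16, 4747.72, 44011.4]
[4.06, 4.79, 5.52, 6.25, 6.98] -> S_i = 4.06 + 0.73*i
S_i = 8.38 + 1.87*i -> [8.38, 10.25, 12.12, 13.99, 15.86]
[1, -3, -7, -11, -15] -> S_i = 1 + -4*i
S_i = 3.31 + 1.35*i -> [3.31, 4.66, 6.01, 7.36, 8.71]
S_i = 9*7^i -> [9, 63, 441, 3087, 21609]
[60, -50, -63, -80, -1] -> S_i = Random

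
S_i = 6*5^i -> [6, 30, 150, 750, 3750]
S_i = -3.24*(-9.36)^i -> [-3.24, 30.33, -283.86, 2656.88, -24868.43]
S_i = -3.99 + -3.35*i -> [-3.99, -7.34, -10.69, -14.04, -17.39]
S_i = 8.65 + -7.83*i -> [8.65, 0.82, -7.01, -14.84, -22.67]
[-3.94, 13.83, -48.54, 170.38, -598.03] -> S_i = -3.94*(-3.51)^i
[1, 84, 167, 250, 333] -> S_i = 1 + 83*i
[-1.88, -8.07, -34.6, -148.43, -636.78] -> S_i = -1.88*4.29^i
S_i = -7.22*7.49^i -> [-7.22, -54.08, -405.04, -3033.77, -22722.94]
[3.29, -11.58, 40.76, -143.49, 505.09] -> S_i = 3.29*(-3.52)^i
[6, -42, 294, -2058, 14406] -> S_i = 6*-7^i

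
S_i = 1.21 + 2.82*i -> [1.21, 4.03, 6.85, 9.67, 12.49]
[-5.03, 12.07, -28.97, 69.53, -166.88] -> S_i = -5.03*(-2.40)^i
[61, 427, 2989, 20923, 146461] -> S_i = 61*7^i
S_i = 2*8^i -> [2, 16, 128, 1024, 8192]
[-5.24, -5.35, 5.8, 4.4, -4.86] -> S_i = Random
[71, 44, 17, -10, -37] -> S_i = 71 + -27*i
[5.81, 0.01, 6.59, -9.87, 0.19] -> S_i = Random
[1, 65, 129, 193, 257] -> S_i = 1 + 64*i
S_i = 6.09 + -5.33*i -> [6.09, 0.76, -4.57, -9.9, -15.23]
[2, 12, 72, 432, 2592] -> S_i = 2*6^i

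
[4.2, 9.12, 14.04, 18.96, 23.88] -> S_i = 4.20 + 4.92*i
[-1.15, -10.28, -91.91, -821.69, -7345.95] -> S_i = -1.15*8.94^i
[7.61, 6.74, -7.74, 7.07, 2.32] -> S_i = Random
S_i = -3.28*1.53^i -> [-3.28, -5.02, -7.68, -11.75, -17.97]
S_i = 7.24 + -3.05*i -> [7.24, 4.19, 1.14, -1.91, -4.96]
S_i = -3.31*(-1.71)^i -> [-3.31, 5.66, -9.68, 16.55, -28.3]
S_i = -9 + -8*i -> [-9, -17, -25, -33, -41]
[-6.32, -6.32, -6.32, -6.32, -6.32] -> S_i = -6.32*1.00^i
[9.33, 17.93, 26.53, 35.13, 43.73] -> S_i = 9.33 + 8.60*i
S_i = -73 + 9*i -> [-73, -64, -55, -46, -37]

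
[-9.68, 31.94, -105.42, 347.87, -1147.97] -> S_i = -9.68*(-3.30)^i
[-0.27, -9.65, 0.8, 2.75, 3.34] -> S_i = Random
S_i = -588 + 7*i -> [-588, -581, -574, -567, -560]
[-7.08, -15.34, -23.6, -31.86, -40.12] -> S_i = -7.08 + -8.26*i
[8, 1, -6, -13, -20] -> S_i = 8 + -7*i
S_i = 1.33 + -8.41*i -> [1.33, -7.08, -15.49, -23.9, -32.31]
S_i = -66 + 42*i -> [-66, -24, 18, 60, 102]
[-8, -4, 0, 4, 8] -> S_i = -8 + 4*i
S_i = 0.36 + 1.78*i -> [0.36, 2.14, 3.92, 5.7, 7.48]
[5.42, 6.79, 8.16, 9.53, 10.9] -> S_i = 5.42 + 1.37*i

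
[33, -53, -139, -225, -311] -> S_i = 33 + -86*i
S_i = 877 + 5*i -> [877, 882, 887, 892, 897]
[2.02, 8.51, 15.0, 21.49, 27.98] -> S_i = 2.02 + 6.49*i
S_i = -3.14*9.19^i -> [-3.14, -28.86, -265.19, -2437.12, -22397.1]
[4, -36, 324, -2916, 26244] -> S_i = 4*-9^i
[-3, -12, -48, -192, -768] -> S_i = -3*4^i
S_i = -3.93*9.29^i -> [-3.93, -36.51, -339.18, -3150.94, -29272.2]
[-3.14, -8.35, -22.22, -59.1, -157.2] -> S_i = -3.14*2.66^i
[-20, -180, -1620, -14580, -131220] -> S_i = -20*9^i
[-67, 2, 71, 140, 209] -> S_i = -67 + 69*i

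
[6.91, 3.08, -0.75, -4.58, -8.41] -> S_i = 6.91 + -3.83*i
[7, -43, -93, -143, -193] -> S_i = 7 + -50*i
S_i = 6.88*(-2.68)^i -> [6.88, -18.44, 49.41, -132.43, 354.92]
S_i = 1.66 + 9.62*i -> [1.66, 11.28, 20.9, 30.52, 40.14]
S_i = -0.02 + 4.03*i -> [-0.02, 4.01, 8.04, 12.07, 16.1]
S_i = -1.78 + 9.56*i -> [-1.78, 7.78, 17.34, 26.9, 36.46]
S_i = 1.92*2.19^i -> [1.92, 4.2, 9.21, 20.17, 44.16]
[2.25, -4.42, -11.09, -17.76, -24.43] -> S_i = 2.25 + -6.67*i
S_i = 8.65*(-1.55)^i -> [8.65, -13.41, 20.78, -32.21, 49.93]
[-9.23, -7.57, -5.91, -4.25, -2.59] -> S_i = -9.23 + 1.66*i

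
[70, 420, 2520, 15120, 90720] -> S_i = 70*6^i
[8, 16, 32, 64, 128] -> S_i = 8*2^i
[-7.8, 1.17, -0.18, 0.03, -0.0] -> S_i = -7.80*(-0.15)^i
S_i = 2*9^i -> [2, 18, 162, 1458, 13122]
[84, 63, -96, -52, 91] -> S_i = Random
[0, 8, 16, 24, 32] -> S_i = 0 + 8*i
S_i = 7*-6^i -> [7, -42, 252, -1512, 9072]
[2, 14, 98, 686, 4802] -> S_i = 2*7^i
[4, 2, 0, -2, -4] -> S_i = 4 + -2*i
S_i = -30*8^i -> [-30, -240, -1920, -15360, -122880]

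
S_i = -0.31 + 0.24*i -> [-0.31, -0.07, 0.17, 0.41, 0.65]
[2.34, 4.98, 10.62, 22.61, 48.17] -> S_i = 2.34*2.13^i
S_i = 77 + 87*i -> [77, 164, 251, 338, 425]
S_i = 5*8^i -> [5, 40, 320, 2560, 20480]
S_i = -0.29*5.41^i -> [-0.29, -1.57, -8.49, -45.92, -248.42]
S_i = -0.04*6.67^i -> [-0.04, -0.27, -1.78, -11.87, -79.17]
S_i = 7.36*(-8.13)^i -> [7.36, -59.84, 486.47, -3955.03, 32154.37]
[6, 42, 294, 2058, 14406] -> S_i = 6*7^i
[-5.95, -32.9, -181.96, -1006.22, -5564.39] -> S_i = -5.95*5.53^i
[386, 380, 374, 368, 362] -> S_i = 386 + -6*i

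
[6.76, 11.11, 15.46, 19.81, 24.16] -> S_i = 6.76 + 4.35*i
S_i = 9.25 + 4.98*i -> [9.25, 14.23, 19.21, 24.19, 29.17]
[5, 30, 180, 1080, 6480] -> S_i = 5*6^i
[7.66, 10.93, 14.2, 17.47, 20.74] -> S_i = 7.66 + 3.27*i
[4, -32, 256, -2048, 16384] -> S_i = 4*-8^i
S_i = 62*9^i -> [62, 558, 5022, 45198, 406782]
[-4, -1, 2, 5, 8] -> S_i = -4 + 3*i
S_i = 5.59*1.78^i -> [5.59, 9.95, 17.71, 31.53, 56.12]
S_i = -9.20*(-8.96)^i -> [-9.2, 82.43, -738.59, 6617.77, -59295.24]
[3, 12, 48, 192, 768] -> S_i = 3*4^i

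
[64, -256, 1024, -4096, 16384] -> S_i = 64*-4^i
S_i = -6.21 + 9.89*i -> [-6.21, 3.68, 13.57, 23.46, 33.35]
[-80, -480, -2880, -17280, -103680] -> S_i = -80*6^i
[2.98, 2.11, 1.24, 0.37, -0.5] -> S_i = 2.98 + -0.87*i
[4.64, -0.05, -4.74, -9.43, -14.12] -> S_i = 4.64 + -4.69*i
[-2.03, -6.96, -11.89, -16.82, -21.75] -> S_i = -2.03 + -4.93*i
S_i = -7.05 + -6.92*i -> [-7.05, -13.97, -20.89, -27.81, -34.73]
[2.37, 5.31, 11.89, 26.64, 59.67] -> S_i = 2.37*2.24^i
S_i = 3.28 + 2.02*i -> [3.28, 5.3, 7.32, 9.34, 11.36]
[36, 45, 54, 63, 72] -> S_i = 36 + 9*i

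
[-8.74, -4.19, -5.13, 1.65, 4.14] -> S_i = Random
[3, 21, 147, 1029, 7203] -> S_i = 3*7^i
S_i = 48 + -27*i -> [48, 21, -6, -33, -60]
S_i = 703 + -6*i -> [703, 697, 691, 685, 679]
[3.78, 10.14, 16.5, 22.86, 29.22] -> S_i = 3.78 + 6.36*i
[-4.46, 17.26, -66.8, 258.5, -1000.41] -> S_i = -4.46*(-3.87)^i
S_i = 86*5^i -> [86, 430, 2150, 10750, 53750]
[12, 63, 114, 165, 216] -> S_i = 12 + 51*i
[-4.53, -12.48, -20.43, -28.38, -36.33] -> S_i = -4.53 + -7.95*i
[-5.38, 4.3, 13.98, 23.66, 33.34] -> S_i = -5.38 + 9.68*i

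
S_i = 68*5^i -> [68, 340, 1700, 8500, 42500]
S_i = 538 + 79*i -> [538, 617, 696, 775, 854]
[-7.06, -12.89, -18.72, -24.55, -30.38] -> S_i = -7.06 + -5.83*i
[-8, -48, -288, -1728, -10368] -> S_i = -8*6^i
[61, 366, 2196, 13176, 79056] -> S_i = 61*6^i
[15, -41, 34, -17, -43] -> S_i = Random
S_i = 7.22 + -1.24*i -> [7.22, 5.98, 4.74, 3.5, 2.26]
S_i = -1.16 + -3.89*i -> [-1.16, -5.05, -8.94, -12.83, -16.72]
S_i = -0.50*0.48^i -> [-0.5, -0.24, -0.12, -0.06, -0.03]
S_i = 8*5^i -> [8, 40, 200, 1000, 5000]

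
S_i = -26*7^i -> [-26, -182, -1274, -8918, -62426]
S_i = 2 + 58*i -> [2, 60, 118, 176, 234]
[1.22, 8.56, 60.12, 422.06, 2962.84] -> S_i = 1.22*7.02^i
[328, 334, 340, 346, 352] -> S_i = 328 + 6*i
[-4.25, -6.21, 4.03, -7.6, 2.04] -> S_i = Random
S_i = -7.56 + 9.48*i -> [-7.56, 1.92, 11.4, 20.88, 30.36]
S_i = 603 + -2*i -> [603, 601, 599, 597, 595]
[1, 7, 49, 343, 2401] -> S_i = 1*7^i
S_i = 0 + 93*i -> [0, 93, 186, 279, 372]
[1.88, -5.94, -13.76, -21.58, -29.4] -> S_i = 1.88 + -7.82*i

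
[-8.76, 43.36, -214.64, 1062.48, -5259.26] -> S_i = -8.76*(-4.95)^i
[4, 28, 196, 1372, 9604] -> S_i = 4*7^i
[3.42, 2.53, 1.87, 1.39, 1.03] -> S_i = 3.42*0.74^i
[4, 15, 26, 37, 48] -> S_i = 4 + 11*i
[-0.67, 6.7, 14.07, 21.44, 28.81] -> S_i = -0.67 + 7.37*i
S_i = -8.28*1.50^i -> [-8.28, -12.42, -18.63, -27.94, -41.92]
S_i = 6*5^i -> [6, 30, 150, 750, 3750]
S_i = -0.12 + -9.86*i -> [-0.12, -9.98, -19.84, -29.7, -39.56]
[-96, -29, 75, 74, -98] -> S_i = Random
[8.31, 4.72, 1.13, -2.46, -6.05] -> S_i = 8.31 + -3.59*i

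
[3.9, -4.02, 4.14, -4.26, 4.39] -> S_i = 3.90*(-1.03)^i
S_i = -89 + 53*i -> [-89, -36, 17, 70, 123]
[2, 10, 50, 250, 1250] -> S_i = 2*5^i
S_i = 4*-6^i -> [4, -24, 144, -864, 5184]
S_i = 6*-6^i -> [6, -36, 216, -1296, 7776]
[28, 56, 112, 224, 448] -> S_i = 28*2^i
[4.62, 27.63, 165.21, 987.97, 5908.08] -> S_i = 4.62*5.98^i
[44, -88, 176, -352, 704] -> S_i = 44*-2^i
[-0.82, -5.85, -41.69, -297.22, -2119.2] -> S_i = -0.82*7.13^i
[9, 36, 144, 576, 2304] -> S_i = 9*4^i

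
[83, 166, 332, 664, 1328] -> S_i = 83*2^i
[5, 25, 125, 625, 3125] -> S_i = 5*5^i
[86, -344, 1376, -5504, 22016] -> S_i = 86*-4^i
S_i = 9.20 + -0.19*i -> [9.2, 9.01, 8.82, 8.63, 8.44]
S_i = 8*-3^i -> [8, -24, 72, -216, 648]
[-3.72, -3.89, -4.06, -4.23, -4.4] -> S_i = -3.72 + -0.17*i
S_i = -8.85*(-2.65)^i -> [-8.85, 23.45, -62.15, 164.7, -436.44]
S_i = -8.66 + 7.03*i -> [-8.66, -1.63, 5.4, 12.43, 19.46]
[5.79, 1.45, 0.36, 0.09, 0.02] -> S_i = 5.79*0.25^i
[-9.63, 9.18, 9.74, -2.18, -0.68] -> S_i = Random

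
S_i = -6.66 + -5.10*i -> [-6.66, -11.76, -16.86, -21.96, -27.06]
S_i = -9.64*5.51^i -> [-9.64, -53.12, -292.67, -1612.62, -8885.53]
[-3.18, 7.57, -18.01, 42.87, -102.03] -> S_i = -3.18*(-2.38)^i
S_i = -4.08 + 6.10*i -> [-4.08, 2.02, 8.12, 14.22, 20.32]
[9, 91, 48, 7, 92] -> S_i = Random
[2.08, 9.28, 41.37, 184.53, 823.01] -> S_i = 2.08*4.46^i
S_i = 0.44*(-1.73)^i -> [0.44, -0.76, 1.32, -2.28, 3.94]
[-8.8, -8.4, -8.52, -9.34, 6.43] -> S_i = Random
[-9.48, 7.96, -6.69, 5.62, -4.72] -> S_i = -9.48*(-0.84)^i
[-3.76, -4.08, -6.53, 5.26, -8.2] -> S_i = Random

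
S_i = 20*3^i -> [20, 60, 180, 540, 1620]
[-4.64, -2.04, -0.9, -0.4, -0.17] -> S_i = -4.64*0.44^i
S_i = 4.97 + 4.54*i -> [4.97, 9.51, 14.05, 18.59, 23.13]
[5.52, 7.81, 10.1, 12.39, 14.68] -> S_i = 5.52 + 2.29*i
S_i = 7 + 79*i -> [7, 86, 165, 244, 323]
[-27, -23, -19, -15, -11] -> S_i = -27 + 4*i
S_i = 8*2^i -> [8, 16, 32, 64, 128]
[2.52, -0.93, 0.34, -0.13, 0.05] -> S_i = 2.52*(-0.37)^i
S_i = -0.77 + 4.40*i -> [-0.77, 3.63, 8.03, 12.43, 16.83]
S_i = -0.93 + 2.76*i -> [-0.93, 1.83, 4.59, 7.35, 10.11]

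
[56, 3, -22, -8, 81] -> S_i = Random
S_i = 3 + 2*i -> [3, 5, 7, 9, 11]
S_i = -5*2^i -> [-5, -10, -20, -40, -80]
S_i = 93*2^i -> [93, 186, 372, 744, 1488]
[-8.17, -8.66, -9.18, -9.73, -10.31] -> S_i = -8.17*1.06^i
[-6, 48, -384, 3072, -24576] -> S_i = -6*-8^i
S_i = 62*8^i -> [62, 496, 3968, 31744, 253952]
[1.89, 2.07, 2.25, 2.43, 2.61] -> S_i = 1.89 + 0.18*i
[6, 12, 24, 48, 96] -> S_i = 6*2^i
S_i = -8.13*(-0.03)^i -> [-8.13, 0.24, -0.01, 0.0, -0.0]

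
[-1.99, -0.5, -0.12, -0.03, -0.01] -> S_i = -1.99*0.25^i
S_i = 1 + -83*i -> [1, -82, -165, -248, -331]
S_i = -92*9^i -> [-92, -828, -7452, -67068, -603612]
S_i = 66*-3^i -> [66, -198, 594, -1782, 5346]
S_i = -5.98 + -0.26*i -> [-5.98, -6.24, -6.5, -6.76, -7.02]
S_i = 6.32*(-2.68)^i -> [6.32, -16.94, 45.39, -121.65, 326.03]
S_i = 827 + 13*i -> [827, 840, 853, 866, 879]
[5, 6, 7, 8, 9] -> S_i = 5 + 1*i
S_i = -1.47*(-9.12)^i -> [-1.47, 13.41, -122.27, 1115.07, -10169.43]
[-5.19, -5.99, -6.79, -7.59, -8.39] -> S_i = -5.19 + -0.80*i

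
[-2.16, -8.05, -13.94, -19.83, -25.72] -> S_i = -2.16 + -5.89*i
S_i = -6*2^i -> [-6, -12, -24, -48, -96]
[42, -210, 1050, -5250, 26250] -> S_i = 42*-5^i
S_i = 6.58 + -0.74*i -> [6.58, 5.84, 5.1, 4.36, 3.62]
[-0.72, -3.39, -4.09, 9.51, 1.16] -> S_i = Random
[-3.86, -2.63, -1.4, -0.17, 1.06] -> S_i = -3.86 + 1.23*i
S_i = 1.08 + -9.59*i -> [1.08, -8.51, -18.1, -27.69, -37.28]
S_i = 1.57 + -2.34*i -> [1.57, -0.77, -3.11, -5.45, -7.79]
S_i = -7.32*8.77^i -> [-7.32, -64.2, -563.0, -4937.53, -43302.15]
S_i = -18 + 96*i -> [-18, 78, 174, 270, 366]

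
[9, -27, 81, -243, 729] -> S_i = 9*-3^i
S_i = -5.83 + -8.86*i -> [-5.83, -14.69, -23.55, -32.41, -41.27]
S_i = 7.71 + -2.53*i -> [7.71, 5.18, 2.65, 0.12, -2.41]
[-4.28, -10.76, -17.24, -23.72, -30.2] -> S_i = -4.28 + -6.48*i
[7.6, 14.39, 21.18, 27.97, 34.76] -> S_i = 7.60 + 6.79*i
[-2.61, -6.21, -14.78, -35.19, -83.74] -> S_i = -2.61*2.38^i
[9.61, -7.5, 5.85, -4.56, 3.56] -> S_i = 9.61*(-0.78)^i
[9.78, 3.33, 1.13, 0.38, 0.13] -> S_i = 9.78*0.34^i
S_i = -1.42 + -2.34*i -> [-1.42, -3.76, -6.1, -8.44, -10.78]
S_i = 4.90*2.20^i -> [4.9, 10.78, 23.72, 52.18, 114.79]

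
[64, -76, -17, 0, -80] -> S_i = Random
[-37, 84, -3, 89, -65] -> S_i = Random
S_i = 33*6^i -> [33, 198, 1188, 7128, 42768]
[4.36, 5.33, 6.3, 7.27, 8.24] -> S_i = 4.36 + 0.97*i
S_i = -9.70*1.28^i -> [-9.7, -12.42, -15.89, -20.34, -26.04]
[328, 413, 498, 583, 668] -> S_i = 328 + 85*i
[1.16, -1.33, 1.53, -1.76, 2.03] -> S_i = 1.16*(-1.15)^i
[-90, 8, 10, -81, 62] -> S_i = Random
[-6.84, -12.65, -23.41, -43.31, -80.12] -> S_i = -6.84*1.85^i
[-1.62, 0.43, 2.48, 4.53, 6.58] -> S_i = -1.62 + 2.05*i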